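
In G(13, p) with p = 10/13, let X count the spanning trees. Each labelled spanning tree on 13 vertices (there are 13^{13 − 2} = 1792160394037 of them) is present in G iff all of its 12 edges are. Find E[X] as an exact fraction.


K_13 has 13^{13 − 2} = 1792160394037 labelled spanning trees.
For each such spanning tree H, let X_H = 1 if all 12 edges of H are present in G. Then P[X_H = 1] = p^{12} = (10/13)^{12} = 1000000000000/23298085122481.
Summing the indicators: E[X] = Σ_H E[X_H] = 1792160394037 · p^{12} = 1792160394037 · 1000000000000/23298085122481 = 1000000000000/13.
Numerically: E[X] ≈ 7.69231e+10.

E[X] = 1792160394037 · (10/13)^{12} = 1000000000000/13 ≈ 7.69231e+10.


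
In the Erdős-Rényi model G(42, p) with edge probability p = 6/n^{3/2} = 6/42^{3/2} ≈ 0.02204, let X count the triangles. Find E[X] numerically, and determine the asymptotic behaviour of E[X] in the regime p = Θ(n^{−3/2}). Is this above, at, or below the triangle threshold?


Number of potential triangles: C(42, 3) = 11480.
Each occurs with probability p³ ≈ (0.02204)³ ≈ 1.071105e-05.
By linearity: E[X] = C(42, 3)·p³ ≈ 11480 · 1.071105e-05 ≈ 0.1230.
Since α = 3/2 > 1, p = c/n^{3/2} = o(1/n) is below the triangle threshold p ~ 1/n. Asymptotically E[X] ~ (c³/6)·n^{3(1−α)} = (6³/6)·n^{-1.5} → 0, so by Markov's inequality G has no triangles w.h.p.

E[X] ≈ 0.1230; in regime p = Θ(1/n^{3/2}) E[X] tends to 0 (below the triangle threshold p ~ 1/n).


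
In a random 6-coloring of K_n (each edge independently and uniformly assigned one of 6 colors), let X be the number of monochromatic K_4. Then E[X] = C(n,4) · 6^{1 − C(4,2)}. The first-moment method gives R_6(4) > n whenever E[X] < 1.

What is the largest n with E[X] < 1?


We need C(n, 4) · 6^{1 − 6} < 1, i.e. C(n, 4) < 6^{6 − 1} = 7776.
Check values of n near the boundary:
  n = 17: C(17, 4) = 2380; 2380 < 7776? YES
  n = 18: C(18, 4) = 3060; 3060 < 7776? YES
  n = 19: C(19, 4) = 3876; 3876 < 7776? YES
  n = 20: C(20, 4) = 4845; 4845 < 7776? YES
  n = 21: C(21, 4) = 5985; 5985 < 7776? YES
  n = 22: C(22, 4) = 7315; 7315 < 7776? YES
  n = 23: C(23, 4) = 8855; 8855 < 7776? NO
  n = 24: C(24, 4) = 10626; 10626 < 7776? NO
  n = 25: C(25, 4) = 12650; 12650 < 7776? NO
The largest n with C(n, 4) < 7776 is n = 22 (where E[X] = 7315/7776 ≈ 0.94072). Hence R_6(4) > 22, i.e. R_6(4) ≥ 23.

Largest n = 22; hence R_6(4) > 22.


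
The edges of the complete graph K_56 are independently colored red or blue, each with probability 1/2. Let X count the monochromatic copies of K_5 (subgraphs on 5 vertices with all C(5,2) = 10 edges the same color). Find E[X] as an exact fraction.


Let X = Σ_S X_S over the C(56, 5) = 3819816 subsets S of size 5, where X_S = 1 if the K_5 on S is monochromatic.
For a fixed S, the K_5 on S has C(5, 2) = 10 edges. P[all 10 edges red] = (1/2)^10, and likewise for blue, so P[monochromatic] = 2·(1/2)^10 = 2^{1 − 10} = 1/512.
By linearity of expectation: E[X] = C(56, 5) · 2^{1 − 10} = 3819816 · 1/512 = 477477/64.
Numerically: E[X] ≈ 7460.5781.

E[X] = C(56,5)·2^(1−C(5,2)) = 477477/64 ≈ 7460.5781.


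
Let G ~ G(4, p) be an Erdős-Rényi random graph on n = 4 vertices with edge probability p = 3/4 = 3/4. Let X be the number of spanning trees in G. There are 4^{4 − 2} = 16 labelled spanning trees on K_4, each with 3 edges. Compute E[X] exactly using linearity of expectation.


K_4 has 4^{4 − 2} = 16 labelled spanning trees.
For each such spanning tree H, let X_H = 1 if all 3 edges of H are present in G. Then P[X_H = 1] = p^{3} = (3/4)^{3} = 27/64.
By linearity: E[X] = Σ_H E[X_H] = 16 · p^{3} = 16 · 27/64 = 27/4.
Numerically: E[X] ≈ 6.75.

E[X] = 16 · (3/4)^{3} = 27/4 ≈ 6.75.


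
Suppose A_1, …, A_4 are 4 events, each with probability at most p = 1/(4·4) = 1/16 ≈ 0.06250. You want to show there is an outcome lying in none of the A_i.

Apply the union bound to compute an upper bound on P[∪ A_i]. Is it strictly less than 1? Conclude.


Union bound: P[∪_{i=1}^{4} A_i] ≤ Σ_i P[A_i] ≤ 4·p = 4·(1/16) = 1/4.
Numerically: 1/4 ≈ 0.25000.
Is 1/4 < 1? YES.
Since P[∪ A_i] ≤ 1/4 < 1, the complement has P[∩ A_i^c] ≥ 1 − 1/4 = 3/4 > 0, so some outcome avoids every A_i.

4·p = 1/4 ≈ 0.25000; existence CERTIFIED by the union bound.


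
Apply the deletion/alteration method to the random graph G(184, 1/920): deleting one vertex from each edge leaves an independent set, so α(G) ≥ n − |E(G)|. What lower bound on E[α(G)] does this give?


E[|E(G)|] = C(184, 2)·p = 16836 · (1/920) = 183/10.
E[α(G)] ≥ n − E[|E(G)|] = 184 − 183/10 = 1657/10.
Numerically: ≈ 165.700.
(This is only a lower bound; the true E[α(G)] may be larger.)

E[α(G)] ≥ 1657/10 ≈ 165.700.


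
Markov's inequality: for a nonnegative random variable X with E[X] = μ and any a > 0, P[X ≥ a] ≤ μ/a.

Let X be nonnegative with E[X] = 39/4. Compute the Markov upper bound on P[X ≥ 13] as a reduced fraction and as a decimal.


μ = E[X] = 39/4, a = 13.
Markov: P[X ≥ 13] ≤ μ/a = (39/4)/13 = 3/4.
Numerically: ≈ 0.75000.
(Since a = 13 > μ = 9.75000, the bound 3/4 is < 1 and informative.)

P[X ≥ 13] ≤ 3/4 ≈ 0.75000.


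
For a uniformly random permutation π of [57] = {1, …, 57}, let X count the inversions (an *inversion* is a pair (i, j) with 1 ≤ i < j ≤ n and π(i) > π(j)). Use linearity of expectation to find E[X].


Write X = Σ X_I over the C(57, 2) = 1596 pairs i < j, with X_I the indicator of one inversion.
There are 1596 indicators.
For each fixed pair i < j, the values π(i) and π(j) are two distinct elements of {1, …, 57} in uniformly random order; by symmetry P[π(i) > π(j)] = 1/2.
By linearity: E[X] = 1596 · (1/2) = C(57, 2) · (1/2) = 1596/2 = 798 ≈ 798.0000.

E[X] = 798 = 798.0000.


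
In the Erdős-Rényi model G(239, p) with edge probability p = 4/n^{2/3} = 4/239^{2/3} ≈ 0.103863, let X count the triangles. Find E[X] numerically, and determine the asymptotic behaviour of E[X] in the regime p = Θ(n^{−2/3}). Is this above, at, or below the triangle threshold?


Number of potential triangles: C(239, 3) = 2246839.
Each occurs with probability p³ ≈ (0.103863)³ ≈ 1.12042856e-03.
By linearity: E[X] = C(239, 3)·p³ ≈ 2246839 · 1.12042856e-03 ≈ 2517.422594.
Since α = 2/3 < 1, p = c/n^{2/3} ≫ 1/n is above the triangle threshold p ~ 1/n. Asymptotically E[X] ~ (c³/6)·n^{3(1−α)} = (4³/6)·n^{1} → ∞; triangles are abundant w.h.p.

E[X] ≈ 2517.422594; in regime p = Θ(1/n^{2/3}) E[X] diverges (above the triangle threshold p ~ 1/n).


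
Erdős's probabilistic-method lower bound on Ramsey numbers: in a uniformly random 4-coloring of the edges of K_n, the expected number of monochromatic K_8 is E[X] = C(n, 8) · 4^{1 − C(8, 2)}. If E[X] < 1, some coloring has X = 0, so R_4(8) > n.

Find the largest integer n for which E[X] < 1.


We need C(n, 8) · 4^{1 − 28} < 1, i.e. C(n, 8) < 4^{28 − 1} = 18014398509481984.
Check values of n near the boundary:
  n = 402: C(402, 8) = 15770615726749950; 15770615726749950 < 18014398509481984? YES
  n = 403: C(403, 8) = 16090020602228430; 16090020602228430 < 18014398509481984? YES
  n = 404: C(404, 8) = 16415071523485570; 16415071523485570 < 18014398509481984? YES
  n = 405: C(405, 8) = 16745853821188050; 16745853821188050 < 18014398509481984? YES
  n = 406: C(406, 8) = 17082453897995850; 17082453897995850 < 18014398509481984? YES
  n = 407: C(407, 8) = 17424959239309050; 17424959239309050 < 18014398509481984? YES
  n = 408: C(408, 8) = 17773458424095231; 17773458424095231 < 18014398509481984? YES
  n = 409: C(409, 8) = 18128041135797879; 18128041135797879 < 18014398509481984? NO
  n = 410: C(410, 8) = 18488798173326195; 18488798173326195 < 18014398509481984? NO
The largest n with C(n, 8) < 18014398509481984 is n = 408 (where E[X] = 17773458424095231/18014398509481984 ≈ 0.9866251). Hence R_4(8) > 408, i.e. R_4(8) ≥ 409.

Largest n = 408; hence R_4(8) > 408.


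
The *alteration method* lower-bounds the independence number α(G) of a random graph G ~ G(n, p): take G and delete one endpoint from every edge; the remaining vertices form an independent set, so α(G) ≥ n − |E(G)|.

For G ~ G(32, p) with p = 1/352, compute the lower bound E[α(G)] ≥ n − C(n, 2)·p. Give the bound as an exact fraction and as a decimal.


E[|E(G)|] = C(32, 2)·p = 496 · (1/352) = 31/22.
E[α(G)] ≥ n − E[|E(G)|] = 32 − 31/22 = 673/22.
Numerically: ≈ 30.590909.
(This is only a lower bound; the true E[α(G)] may be larger.)

E[α(G)] ≥ 673/22 ≈ 30.590909.


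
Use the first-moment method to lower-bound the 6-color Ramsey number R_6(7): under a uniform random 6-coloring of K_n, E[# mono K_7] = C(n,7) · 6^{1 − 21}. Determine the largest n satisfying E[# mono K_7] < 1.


We need C(n, 7) · 6^{1 − 21} < 1, i.e. C(n, 7) < 6^{21 − 1} = 3656158440062976.
Check values of n near the boundary:
  n = 566: C(566, 7) = 3557206237959440; 3557206237959440 < 3656158440062976? YES
  n = 567: C(567, 7) = 3601671315933933; 3601671315933933 < 3656158440062976? YES
  n = 568: C(568, 7) = 3646611956239704; 3646611956239704 < 3656158440062976? YES
  n = 569: C(569, 7) = 3692032389858348; 3692032389858348 < 3656158440062976? NO
The largest n with C(n, 7) < 3656158440062976 is n = 568 (where E[X] = 16882462760369/16926659444736 ≈ 0.997389). Hence R_6(7) > 568, i.e. R_6(7) ≥ 569.

Largest n = 568; hence R_6(7) > 568.


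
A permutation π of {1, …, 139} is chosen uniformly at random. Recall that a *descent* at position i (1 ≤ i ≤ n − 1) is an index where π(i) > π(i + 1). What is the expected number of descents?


Write X = Σ X_I over i = 1, …, 138, with X_I the indicator of one descent.
There are 138 indicators.
For each fixed i, the pair (π(i), π(i+1)) is a uniformly random ordered pair of distinct values from {1, …, 139}; by symmetry P[π(i) > π(i+1)] = 1/2.
By linearity: E[X] = 138 · (1/2) = (139 − 1) · (1/2) = 69 ≈ 69.000000.

E[X] = 69 = 69.000000.


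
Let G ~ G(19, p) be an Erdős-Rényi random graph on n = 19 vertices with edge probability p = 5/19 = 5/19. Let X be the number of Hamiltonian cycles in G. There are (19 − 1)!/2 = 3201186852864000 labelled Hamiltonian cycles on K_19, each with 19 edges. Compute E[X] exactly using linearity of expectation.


K_19 has (19 − 1)!/2 = 3201186852864000 labelled Hamiltonian cycles.
For each such Hamiltonian cycle H, let X_H = 1 if all 19 edges of H are present in G. Then P[X_H = 1] = p^{19} = (5/19)^{19} = 19073486328125/1978419655660313589123979.
By linearity of expectation: E[X] = Σ_H E[X_H] = 3201186852864000 · p^{19} = 3201186852864000 · 19073486328125/1978419655660313589123979 = 61057793671875000000000000000/1978419655660313589123979.
Numerically: E[X] ≈ 30861.9.

E[X] = 3201186852864000 · (5/19)^{19} = 61057793671875000000000000000/1978419655660313589123979 ≈ 30861.9.


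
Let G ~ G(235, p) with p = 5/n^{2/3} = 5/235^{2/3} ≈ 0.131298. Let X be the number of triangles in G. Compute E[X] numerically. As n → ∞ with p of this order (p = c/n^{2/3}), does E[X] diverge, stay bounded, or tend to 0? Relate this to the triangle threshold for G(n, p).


Number of potential triangles: C(235, 3) = 2135445.
Each occurs with probability p³ ≈ (0.131298)³ ≈ 2.26346763e-03.
By linearity: E[X] = C(235, 3)·p³ ≈ 2135445 · 2.26346763e-03 ≈ 4833.510638.
Since α = 2/3 < 1, p = c/n^{2/3} ≫ 1/n is above the triangle threshold p ~ 1/n. Asymptotically E[X] ~ (c³/6)·n^{3(1−α)} = (5³/6)·n^{1} → ∞; triangles are abundant w.h.p.

E[X] ≈ 4833.510638; in regime p = Θ(1/n^{2/3}) E[X] diverges (above the triangle threshold p ~ 1/n).


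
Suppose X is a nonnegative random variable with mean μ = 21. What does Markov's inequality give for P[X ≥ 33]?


μ = E[X] = 21, a = 33.
Markov: P[X ≥ 33] ≤ μ/a = (21)/33 = 7/11.
Numerically: ≈ 0.6364.
(Since a = 33 > μ = 21.0000, the bound 7/11 is < 1 and informative.)

P[X ≥ 33] ≤ 7/11 ≈ 0.6364.


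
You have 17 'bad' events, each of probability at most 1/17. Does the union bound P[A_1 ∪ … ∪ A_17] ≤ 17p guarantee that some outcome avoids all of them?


Union bound: P[∪_{i=1}^{17} A_i] ≤ Σ_i P[A_i] ≤ 17·p = 17·(1/17) = 1.
Numerically: 1 ≈ 1.0000.
Is 1 < 1? NO.
Since the bound 1 is ≥ 1, the union bound is uninformative here; it does NOT by itself certify existence.

17·p = 1 ≈ 1.0000; existence NOT certified by the union bound.


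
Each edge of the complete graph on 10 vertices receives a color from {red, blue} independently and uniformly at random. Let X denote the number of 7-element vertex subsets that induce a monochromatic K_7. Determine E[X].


Let X = Σ_S X_S over the C(10, 7) = 120 subsets S of size 7, where X_S = 1 if the K_7 on S is monochromatic.
For a fixed S, the K_7 on S has C(7, 2) = 21 edges. P[all 21 edges red] = (1/2)^21, and likewise for blue, so P[monochromatic] = 2·(1/2)^21 = 2^{1 − 21} = 1/1048576.
Summing: E[X] = C(10, 7) · 2^{1 − 21} = 120 · 1/1048576 = 15/131072.
Numerically: E[X] ≈ 0.000114.

E[X] = C(10,7)·2^(1−C(7,2)) = 15/131072 ≈ 0.000114.


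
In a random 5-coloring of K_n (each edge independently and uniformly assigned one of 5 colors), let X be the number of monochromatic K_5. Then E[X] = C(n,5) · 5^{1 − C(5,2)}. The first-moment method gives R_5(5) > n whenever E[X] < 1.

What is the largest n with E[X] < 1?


We need C(n, 5) · 5^{1 − 10} < 1, i.e. C(n, 5) < 5^{10 − 1} = 1953125.
Check values of n near the boundary:
  n = 46: C(46, 5) = 1370754; 1370754 < 1953125? YES
  n = 47: C(47, 5) = 1533939; 1533939 < 1953125? YES
  n = 48: C(48, 5) = 1712304; 1712304 < 1953125? YES
  n = 49: C(49, 5) = 1906884; 1906884 < 1953125? YES
  n = 50: C(50, 5) = 2118760; 2118760 < 1953125? NO
The largest n with C(n, 5) < 1953125 is n = 49 (where E[X] = 1906884/1953125 ≈ 0.9763). Hence R_5(5) > 49, i.e. R_5(5) ≥ 50.

Largest n = 49; hence R_5(5) > 49.


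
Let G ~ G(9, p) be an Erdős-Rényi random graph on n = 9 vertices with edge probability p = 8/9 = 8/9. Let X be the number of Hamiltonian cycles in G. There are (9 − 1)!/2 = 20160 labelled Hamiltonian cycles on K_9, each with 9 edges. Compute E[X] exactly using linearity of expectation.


K_9 has (9 − 1)!/2 = 20160 labelled Hamiltonian cycles.
For each such Hamiltonian cycle H, let X_H = 1 if all 9 edges of H are present in G. Then P[X_H = 1] = p^{9} = (8/9)^{9} = 134217728/387420489.
By linearity: E[X] = Σ_H E[X_H] = 20160 · p^{9} = 20160 · 134217728/387420489 = 300647710720/43046721.
Numerically: E[X] ≈ 6984.2.

E[X] = 20160 · (8/9)^{9} = 300647710720/43046721 ≈ 6984.2.


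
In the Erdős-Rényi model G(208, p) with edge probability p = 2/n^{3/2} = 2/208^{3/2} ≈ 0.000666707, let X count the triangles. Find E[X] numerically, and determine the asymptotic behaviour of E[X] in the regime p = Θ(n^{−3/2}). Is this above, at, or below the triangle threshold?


Number of potential triangles: C(208, 3) = 1478256.
Each occurs with probability p³ ≈ (0.000666707)³ ≈ 2.96350033e-10.
By linearity: E[X] = C(208, 3)·p³ ≈ 1478256 · 2.96350033e-10 ≈ 0.000438.
Since α = 3/2 > 1, p = c/n^{3/2} = o(1/n) is below the triangle threshold p ~ 1/n. Asymptotically E[X] ~ (c³/6)·n^{3(1−α)} = (2³/6)·n^{-1.5} → 0, so by Markov's inequality G has no triangles w.h.p.

E[X] ≈ 0.000438; in regime p = Θ(1/n^{3/2}) E[X] tends to 0 (below the triangle threshold p ~ 1/n).


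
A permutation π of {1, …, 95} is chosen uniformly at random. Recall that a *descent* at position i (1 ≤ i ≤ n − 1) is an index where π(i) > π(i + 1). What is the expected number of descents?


Write X = Σ X_I over i = 1, …, 94, with X_I the indicator of one descent.
There are 94 indicators.
For each fixed i, the pair (π(i), π(i+1)) is a uniformly random ordered pair of distinct values from {1, …, 95}; by symmetry P[π(i) > π(i+1)] = 1/2.
By linearity: E[X] = 94 · (1/2) = (95 − 1) · (1/2) = 47 ≈ 47.000000.

E[X] = 47 = 47.000000.


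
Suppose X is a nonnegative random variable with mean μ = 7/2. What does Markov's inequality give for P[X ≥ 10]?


μ = E[X] = 7/2, a = 10.
Markov: P[X ≥ 10] ≤ μ/a = (7/2)/10 = 7/20.
Numerically: ≈ 0.3500.
(Since a = 10 > μ = 3.5000, the bound 7/20 is < 1 and informative.)

P[X ≥ 10] ≤ 7/20 ≈ 0.3500.


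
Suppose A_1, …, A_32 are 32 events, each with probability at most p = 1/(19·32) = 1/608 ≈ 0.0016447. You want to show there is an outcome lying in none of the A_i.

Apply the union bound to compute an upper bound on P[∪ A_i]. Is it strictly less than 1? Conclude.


Union bound: P[∪_{i=1}^{32} A_i] ≤ Σ_i P[A_i] ≤ 32·p = 32·(1/608) = 1/19.
Numerically: 1/19 ≈ 0.0526316.
Is 1/19 < 1? YES.
Since P[∪ A_i] ≤ 1/19 < 1, the complement has P[∩ A_i^c] ≥ 1 − 1/19 = 18/19 > 0, so some outcome avoids every A_i.

32·p = 1/19 ≈ 0.0526316; existence CERTIFIED by the union bound.


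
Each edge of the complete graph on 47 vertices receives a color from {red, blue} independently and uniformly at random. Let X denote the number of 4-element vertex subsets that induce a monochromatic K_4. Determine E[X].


Let X = Σ_S X_S over the C(47, 4) = 178365 subsets S of size 4, where X_S = 1 if the K_4 on S is monochromatic.
For a fixed S, the K_4 on S has C(4, 2) = 6 edges. P[all 6 edges red] = (1/2)^6, and likewise for blue, so P[monochromatic] = 2·(1/2)^6 = 2^{1 − 6} = 1/32.
Summing: E[X] = C(47, 4) · 2^{1 − 6} = 178365 · 1/32 = 178365/32.
Numerically: E[X] ≈ 5573.906.

E[X] = C(47,4)·2^(1−C(4,2)) = 178365/32 ≈ 5573.906.


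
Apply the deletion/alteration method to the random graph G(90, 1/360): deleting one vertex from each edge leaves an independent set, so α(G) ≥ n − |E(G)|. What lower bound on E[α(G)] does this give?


E[|E(G)|] = C(90, 2)·p = 4005 · (1/360) = 89/8.
E[α(G)] ≥ n − E[|E(G)|] = 90 − 89/8 = 631/8.
Numerically: ≈ 78.87500.
(This is only a lower bound; the true E[α(G)] may be larger.)

E[α(G)] ≥ 631/8 ≈ 78.87500.


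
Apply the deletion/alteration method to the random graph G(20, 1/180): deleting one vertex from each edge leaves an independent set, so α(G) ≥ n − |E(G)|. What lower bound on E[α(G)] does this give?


E[|E(G)|] = C(20, 2)·p = 190 · (1/180) = 19/18.
E[α(G)] ≥ n − E[|E(G)|] = 20 − 19/18 = 341/18.
Numerically: ≈ 18.944444.
(This is only a lower bound; the true E[α(G)] may be larger.)

E[α(G)] ≥ 341/18 ≈ 18.944444.


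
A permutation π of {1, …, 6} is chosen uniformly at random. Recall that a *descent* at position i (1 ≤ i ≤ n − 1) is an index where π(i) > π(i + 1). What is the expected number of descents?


Write X = Σ X_I over i = 1, …, 5, with X_I the indicator of one descent.
There are 5 indicators.
For each fixed i, the pair (π(i), π(i+1)) is a uniformly random ordered pair of distinct values from {1, …, 6}; by symmetry P[π(i) > π(i+1)] = 1/2.
By linearity: E[X] = 5 · (1/2) = (6 − 1) · (1/2) = 5/2 ≈ 2.500.

E[X] = 5/2 = 2.500.


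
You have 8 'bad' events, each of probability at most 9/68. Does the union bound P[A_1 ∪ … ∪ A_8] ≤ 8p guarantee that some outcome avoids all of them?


Union bound: P[∪_{i=1}^{8} A_i] ≤ Σ_i P[A_i] ≤ 8·p = 8·(9/68) = 18/17.
Numerically: 18/17 ≈ 1.0588.
Is 18/17 < 1? NO.
Since the bound 18/17 is ≥ 1, the union bound is uninformative here; it does NOT by itself certify existence.

8·p = 18/17 ≈ 1.0588; existence NOT certified by the union bound.


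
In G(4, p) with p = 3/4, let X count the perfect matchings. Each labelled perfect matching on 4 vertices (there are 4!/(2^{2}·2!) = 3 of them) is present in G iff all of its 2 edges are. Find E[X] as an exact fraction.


K_4 has 4!/(2^{2}·2!) = 3 labelled perfect matchings.
For each such perfect matching H, let X_H = 1 if all 2 edges of H are present in G. Then P[X_H = 1] = p^{2} = (3/4)^{2} = 9/16.
By linearity of expectation: E[X] = Σ_H E[X_H] = 3 · p^{2} = 3 · 9/16 = 27/16.
Numerically: E[X] ≈ 1.6875.

E[X] = 3 · (3/4)^{2} = 27/16 ≈ 1.6875.


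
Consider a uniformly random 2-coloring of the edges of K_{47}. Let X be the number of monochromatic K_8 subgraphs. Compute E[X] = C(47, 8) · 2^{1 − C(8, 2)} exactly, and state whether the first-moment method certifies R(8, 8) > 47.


E[X] = C(47, 8) · 2^{1 − 28} = 314457495 · 2^{−27} = 314457495/134217728.
As a reduced fraction: E[X] = 314457495/134217728 ≈ 2.3429.
Is E[X] < 1? NO.
Since E[X] ≥ 1, the first-moment bound is inconclusive at n = 47; it does NOT by itself certify R(8, 8) > 47.

E[X] = 314457495/134217728 ≈ 2.3429; E[X] ≥ 1; first-moment method inconclusive here.


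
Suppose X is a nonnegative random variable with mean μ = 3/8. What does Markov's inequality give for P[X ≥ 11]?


μ = E[X] = 3/8, a = 11.
Markov: P[X ≥ 11] ≤ μ/a = (3/8)/11 = 3/88.
Numerically: ≈ 0.034091.
(Since a = 11 > μ = 0.375000, the bound 3/88 is < 1 and informative.)

P[X ≥ 11] ≤ 3/88 ≈ 0.034091.


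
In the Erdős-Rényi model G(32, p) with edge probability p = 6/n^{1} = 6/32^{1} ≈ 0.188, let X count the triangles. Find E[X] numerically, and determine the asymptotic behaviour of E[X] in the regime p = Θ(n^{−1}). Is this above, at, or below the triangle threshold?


Number of potential triangles: C(32, 3) = 4960.
Each occurs with probability p³ ≈ (0.188)³ ≈ 6.59180e-03.
By linearity: E[X] = C(32, 3)·p³ ≈ 4960 · 6.59180e-03 ≈ 32.695.
Here α = 1, so p = 6/n is exactly at the triangle threshold p ~ 1/n. Asymptotically E[X] → c³/6 = 6³/6 = 36 ≈ 36.000, a bounded constant. In this regime the triangle count is asymptotically Poisson(c³/6).

E[X] ≈ 32.695; in regime p = Θ(1/n^{1}) E[X] stays bounded (at the triangle threshold p ~ 1/n).


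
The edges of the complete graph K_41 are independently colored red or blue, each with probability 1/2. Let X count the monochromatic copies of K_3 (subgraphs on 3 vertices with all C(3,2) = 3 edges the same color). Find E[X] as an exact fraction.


Let X = Σ_S X_S over the C(41, 3) = 10660 subsets S of size 3, where X_S = 1 if the K_3 on S is monochromatic.
For a fixed S, the K_3 on S has C(3, 2) = 3 edges. P[all 3 edges red] = (1/2)^3, and likewise for blue, so P[monochromatic] = 2·(1/2)^3 = 2^{1 − 3} = 1/4.
By linearity: E[X] = C(41, 3) · 2^{1 − 3} = 10660 · 1/4 = 2665.
Numerically: E[X] ≈ 2665.0000.

E[X] = C(41,3)·2^(1−C(3,2)) = 2665 ≈ 2665.0000.


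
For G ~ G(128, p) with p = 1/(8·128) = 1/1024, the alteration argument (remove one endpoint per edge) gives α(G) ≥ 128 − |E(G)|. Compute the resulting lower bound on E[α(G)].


E[|E(G)|] = C(128, 2)·p = 8128 · (1/1024) = 127/16.
E[α(G)] ≥ n − E[|E(G)|] = 128 − 127/16 = 1921/16.
Numerically: ≈ 120.0625.
(This is only a lower bound; the true E[α(G)] may be larger.)

E[α(G)] ≥ 1921/16 ≈ 120.0625.


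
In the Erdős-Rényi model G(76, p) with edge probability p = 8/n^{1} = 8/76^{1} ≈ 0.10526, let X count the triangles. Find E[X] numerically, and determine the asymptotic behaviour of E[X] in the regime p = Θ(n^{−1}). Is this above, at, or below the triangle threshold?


Number of potential triangles: C(76, 3) = 70300.
Each occurs with probability p³ ≈ (0.10526)³ ≈ 1.1663508e-03.
By linearity: E[X] = C(76, 3)·p³ ≈ 70300 · 1.1663508e-03 ≈ 81.99446.
Here α = 1, so p = 8/n is exactly at the triangle threshold p ~ 1/n. Asymptotically E[X] → c³/6 = 8³/6 = 256/3 ≈ 85.33333, a bounded constant. In this regime the triangle count is asymptotically Poisson(c³/6).

E[X] ≈ 81.99446; in regime p = Θ(1/n^{1}) E[X] stays bounded (at the triangle threshold p ~ 1/n).


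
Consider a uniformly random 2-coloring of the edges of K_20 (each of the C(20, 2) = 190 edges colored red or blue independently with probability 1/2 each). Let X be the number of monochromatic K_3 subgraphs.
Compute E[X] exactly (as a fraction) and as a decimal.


Let X = Σ_S X_S over the C(20, 3) = 1140 subsets S of size 3, where X_S = 1 if the K_3 on S is monochromatic.
For a fixed S, the K_3 on S has C(3, 2) = 3 edges. P[all 3 edges red] = (1/2)^3, and likewise for blue, so P[monochromatic] = 2·(1/2)^3 = 2^{1 − 3} = 1/4.
By linearity of expectation: E[X] = C(20, 3) · 2^{1 − 3} = 1140 · 1/4 = 285.
Numerically: E[X] ≈ 285.00000.

E[X] = C(20,3)·2^(1−C(3,2)) = 285 ≈ 285.00000.


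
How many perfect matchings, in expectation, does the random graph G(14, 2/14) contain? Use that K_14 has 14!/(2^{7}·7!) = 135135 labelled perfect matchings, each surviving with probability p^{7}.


K_14 has 14!/(2^{7}·7!) = 135135 labelled perfect matchings.
For each such perfect matching H, let X_H = 1 if all 7 edges of H are present in G. Then P[X_H = 1] = p^{7} = (1/7)^{7} = 1/823543.
By linearity: E[X] = Σ_H E[X_H] = 135135 · p^{7} = 135135 · 1/823543 = 19305/117649.
Numerically: E[X] ≈ 0.16409.

E[X] = 135135 · (1/7)^{7} = 19305/117649 ≈ 0.16409.


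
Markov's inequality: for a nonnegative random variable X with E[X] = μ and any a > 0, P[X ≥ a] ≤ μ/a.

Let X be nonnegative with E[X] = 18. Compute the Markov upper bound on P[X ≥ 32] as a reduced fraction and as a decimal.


μ = E[X] = 18, a = 32.
Markov: P[X ≥ 32] ≤ μ/a = (18)/32 = 9/16.
Numerically: ≈ 0.56250.
(Since a = 32 > μ = 18.00000, the bound 9/16 is < 1 and informative.)

P[X ≥ 32] ≤ 9/16 ≈ 0.56250.


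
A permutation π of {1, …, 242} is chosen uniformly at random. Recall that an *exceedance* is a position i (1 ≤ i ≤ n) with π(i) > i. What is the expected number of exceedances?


Write X = Σ_{i=1}^{242} X_i, where X_i = 1_{π(i) > i}.
For each fixed i, π(i) is uniform over {1, …, 242} (marginal of a uniform permutation), so P[π(i) > i] = (n − i)/n. Summing: Σ_{i=1}^{242} (n − i)/n = (0 + 1 + … + 241)/242 = 242(242 − 1)/(2·242) = (242 − 1)/2.
Hence E[X] = Σ_{i=1}^{242} (242 − i)/242 = 241/2 ≈ 120.50000.

E[X] = 241/2 = 120.50000.


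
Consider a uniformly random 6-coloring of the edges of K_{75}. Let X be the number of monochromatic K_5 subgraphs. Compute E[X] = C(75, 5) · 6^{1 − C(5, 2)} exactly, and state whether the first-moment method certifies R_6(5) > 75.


E[X] = C(75, 5) · 6^{1 − 10} = 17259390 · 6^{−9} = 17259390/10077696.
As a reduced fraction: E[X] = 958855/559872 ≈ 1.712633.
Is E[X] < 1? NO.
Since E[X] ≥ 1, the first-moment bound is inconclusive at n = 75; it does NOT by itself certify R_6(5) > 75.

E[X] = 958855/559872 ≈ 1.712633; E[X] ≥ 1; first-moment method inconclusive here.


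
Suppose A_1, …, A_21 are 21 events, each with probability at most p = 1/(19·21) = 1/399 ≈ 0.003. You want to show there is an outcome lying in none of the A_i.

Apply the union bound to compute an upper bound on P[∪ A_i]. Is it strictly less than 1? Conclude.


Union bound: P[∪_{i=1}^{21} A_i] ≤ Σ_i P[A_i] ≤ 21·p = 21·(1/399) = 1/19.
Numerically: 1/19 ≈ 0.053.
Is 1/19 < 1? YES.
Since P[∪ A_i] ≤ 1/19 < 1, the complement has P[∩ A_i^c] ≥ 1 − 1/19 = 18/19 > 0, so some outcome avoids every A_i.

21·p = 1/19 ≈ 0.053; existence CERTIFIED by the union bound.


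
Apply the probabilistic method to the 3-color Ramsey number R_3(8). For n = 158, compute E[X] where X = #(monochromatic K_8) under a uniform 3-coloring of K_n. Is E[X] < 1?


E[X] = C(158, 8) · 3^{1 − 28} = 8044984271181 · 3^{−27} = 8044984271181/7625597484987.
As a reduced fraction: E[X] = 2681661423727/2541865828329 ≈ 1.0549972.
Is E[X] < 1? NO.
Since E[X] ≥ 1, the first-moment bound is inconclusive at n = 158; it does NOT by itself certify R_3(8) > 158.

E[X] = 2681661423727/2541865828329 ≈ 1.0549972; E[X] ≥ 1; first-moment method inconclusive here.


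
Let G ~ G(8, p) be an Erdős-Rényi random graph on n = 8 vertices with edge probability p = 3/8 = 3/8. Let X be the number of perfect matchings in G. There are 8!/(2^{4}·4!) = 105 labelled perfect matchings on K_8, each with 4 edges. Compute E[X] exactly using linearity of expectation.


K_8 has 8!/(2^{4}·4!) = 105 labelled perfect matchings.
For each such perfect matching H, let X_H = 1 if all 4 edges of H are present in G. Then P[X_H = 1] = p^{4} = (3/8)^{4} = 81/4096.
By linearity: E[X] = Σ_H E[X_H] = 105 · p^{4} = 105 · 81/4096 = 8505/4096.
Numerically: E[X] ≈ 2.076.

E[X] = 105 · (3/8)^{4} = 8505/4096 ≈ 2.076.


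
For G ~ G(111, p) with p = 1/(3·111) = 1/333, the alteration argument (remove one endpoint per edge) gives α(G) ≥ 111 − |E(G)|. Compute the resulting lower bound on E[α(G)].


E[|E(G)|] = C(111, 2)·p = 6105 · (1/333) = 55/3.
E[α(G)] ≥ n − E[|E(G)|] = 111 − 55/3 = 278/3.
Numerically: ≈ 92.667.
(This is only a lower bound; the true E[α(G)] may be larger.)

E[α(G)] ≥ 278/3 ≈ 92.667.


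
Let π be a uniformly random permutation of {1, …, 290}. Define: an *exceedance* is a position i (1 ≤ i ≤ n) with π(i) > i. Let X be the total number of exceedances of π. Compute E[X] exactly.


Write X = Σ_{i=1}^{290} X_i, where X_i = 1_{π(i) > i}.
For each fixed i, π(i) is uniform over {1, …, 290} (marginal of a uniform permutation), so P[π(i) > i] = (n − i)/n. Summing: Σ_{i=1}^{290} (n − i)/n = (0 + 1 + … + 289)/290 = 290(290 − 1)/(2·290) = (290 − 1)/2.
Hence E[X] = Σ_{i=1}^{290} (290 − i)/290 = 289/2 ≈ 144.50000.

E[X] = 289/2 = 144.50000.


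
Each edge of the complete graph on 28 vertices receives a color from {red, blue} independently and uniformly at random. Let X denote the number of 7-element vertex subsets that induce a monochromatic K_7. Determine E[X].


Let X = Σ_S X_S over the C(28, 7) = 1184040 subsets S of size 7, where X_S = 1 if the K_7 on S is monochromatic.
For a fixed S, the K_7 on S has C(7, 2) = 21 edges. P[all 21 edges red] = (1/2)^21, and likewise for blue, so P[monochromatic] = 2·(1/2)^21 = 2^{1 − 21} = 1/1048576.
Summing: E[X] = C(28, 7) · 2^{1 − 21} = 1184040 · 1/1048576 = 148005/131072.
Numerically: E[X] ≈ 1.12919.

E[X] = C(28,7)·2^(1−C(7,2)) = 148005/131072 ≈ 1.12919.


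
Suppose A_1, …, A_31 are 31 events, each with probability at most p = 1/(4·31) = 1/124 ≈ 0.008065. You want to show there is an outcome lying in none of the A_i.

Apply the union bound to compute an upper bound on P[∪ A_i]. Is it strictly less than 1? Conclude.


Union bound: P[∪_{i=1}^{31} A_i] ≤ Σ_i P[A_i] ≤ 31·p = 31·(1/124) = 1/4.
Numerically: 1/4 ≈ 0.250000.
Is 1/4 < 1? YES.
Since P[∪ A_i] ≤ 1/4 < 1, the complement has P[∩ A_i^c] ≥ 1 − 1/4 = 3/4 > 0, so some outcome avoids every A_i.

31·p = 1/4 ≈ 0.250000; existence CERTIFIED by the union bound.


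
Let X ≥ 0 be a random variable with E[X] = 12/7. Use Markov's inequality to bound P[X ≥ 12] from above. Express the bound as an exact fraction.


μ = E[X] = 12/7, a = 12.
Markov: P[X ≥ 12] ≤ μ/a = (12/7)/12 = 1/7.
Numerically: ≈ 0.14286.
(Since a = 12 > μ = 1.71429, the bound 1/7 is < 1 and informative.)

P[X ≥ 12] ≤ 1/7 ≈ 0.14286.


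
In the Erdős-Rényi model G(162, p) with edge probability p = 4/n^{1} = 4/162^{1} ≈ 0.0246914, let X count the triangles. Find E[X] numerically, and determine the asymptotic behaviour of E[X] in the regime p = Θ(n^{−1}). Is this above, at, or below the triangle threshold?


Number of potential triangles: C(162, 3) = 695520.
Each occurs with probability p³ ≈ (0.0246914)³ ≈ 1.50534114e-05.
By linearity: E[X] = C(162, 3)·p³ ≈ 695520 · 1.50534114e-05 ≈ 10.469949.
Here α = 1, so p = 4/n is exactly at the triangle threshold p ~ 1/n. Asymptotically E[X] → c³/6 = 4³/6 = 32/3 ≈ 10.666667, a bounded constant. In this regime the triangle count is asymptotically Poisson(c³/6).

E[X] ≈ 10.469949; in regime p = Θ(1/n^{1}) E[X] stays bounded (at the triangle threshold p ~ 1/n).


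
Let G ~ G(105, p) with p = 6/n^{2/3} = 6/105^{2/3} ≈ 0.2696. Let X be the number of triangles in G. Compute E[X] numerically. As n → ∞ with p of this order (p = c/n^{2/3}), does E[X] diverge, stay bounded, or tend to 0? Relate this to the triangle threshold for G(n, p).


Number of potential triangles: C(105, 3) = 187460.
Each occurs with probability p³ ≈ (0.2696)³ ≈ 1.959184e-02.
By linearity: E[X] = C(105, 3)·p³ ≈ 187460 · 1.959184e-02 ≈ 3672.6857.
Since α = 2/3 < 1, p = c/n^{2/3} ≫ 1/n is above the triangle threshold p ~ 1/n. Asymptotically E[X] ~ (c³/6)·n^{3(1−α)} = (6³/6)·n^{1} → ∞; triangles are abundant w.h.p.

E[X] ≈ 3672.6857; in regime p = Θ(1/n^{2/3}) E[X] diverges (above the triangle threshold p ~ 1/n).


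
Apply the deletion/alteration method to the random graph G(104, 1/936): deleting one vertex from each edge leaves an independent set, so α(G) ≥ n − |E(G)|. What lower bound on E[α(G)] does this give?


E[|E(G)|] = C(104, 2)·p = 5356 · (1/936) = 103/18.
E[α(G)] ≥ n − E[|E(G)|] = 104 − 103/18 = 1769/18.
Numerically: ≈ 98.278.
(This is only a lower bound; the true E[α(G)] may be larger.)

E[α(G)] ≥ 1769/18 ≈ 98.278.


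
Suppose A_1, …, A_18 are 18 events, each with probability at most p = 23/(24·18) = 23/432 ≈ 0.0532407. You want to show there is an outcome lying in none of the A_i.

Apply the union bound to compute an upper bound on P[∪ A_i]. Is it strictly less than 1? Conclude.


Union bound: P[∪_{i=1}^{18} A_i] ≤ Σ_i P[A_i] ≤ 18·p = 18·(23/432) = 23/24.
Numerically: 23/24 ≈ 0.9583333.
Is 23/24 < 1? YES.
Since P[∪ A_i] ≤ 23/24 < 1, the complement has P[∩ A_i^c] ≥ 1 − 23/24 = 1/24 > 0, so some outcome avoids every A_i.

18·p = 23/24 ≈ 0.9583333; existence CERTIFIED by the union bound.


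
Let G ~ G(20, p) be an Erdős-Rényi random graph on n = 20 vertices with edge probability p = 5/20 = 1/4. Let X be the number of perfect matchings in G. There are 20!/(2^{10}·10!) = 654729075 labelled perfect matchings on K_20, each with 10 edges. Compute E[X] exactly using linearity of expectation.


K_20 has 20!/(2^{10}·10!) = 654729075 labelled perfect matchings.
For each such perfect matching H, let X_H = 1 if all 10 edges of H are present in G. Then P[X_H = 1] = p^{10} = (1/4)^{10} = 1/1048576.
By linearity: E[X] = Σ_H E[X_H] = 654729075 · p^{10} = 654729075 · 1/1048576 = 654729075/1048576.
Numerically: E[X] ≈ 624.4.

E[X] = 654729075 · (1/4)^{10} = 654729075/1048576 ≈ 624.4.


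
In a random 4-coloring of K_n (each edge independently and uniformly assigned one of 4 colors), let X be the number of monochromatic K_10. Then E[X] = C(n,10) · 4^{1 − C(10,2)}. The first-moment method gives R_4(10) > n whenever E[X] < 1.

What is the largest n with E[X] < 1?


We need C(n, 10) · 4^{1 − 45} < 1, i.e. C(n, 10) < 4^{45 − 1} = 309485009821345068724781056.
Check values of n near the boundary:
  n = 2022: C(2022, 10) = 307870445231474093395937796; 307870445231474093395937796 < 309485009821345068724781056? YES
  n = 2023: C(2023, 10) = 309399856285778485315440716; 309399856285778485315440716 < 309485009821345068724781056? YES
  n = 2024: C(2024, 10) = 310936101848269937576192656; 310936101848269937576192656 < 309485009821345068724781056? NO
The largest n with C(n, 10) < 309485009821345068724781056 is n = 2023 (where E[X] = 77349964071444621328860179/77371252455336267181195264 ≈ 0.9997249). Hence R_4(10) > 2023, i.e. R_4(10) ≥ 2024.

Largest n = 2023; hence R_4(10) > 2023.


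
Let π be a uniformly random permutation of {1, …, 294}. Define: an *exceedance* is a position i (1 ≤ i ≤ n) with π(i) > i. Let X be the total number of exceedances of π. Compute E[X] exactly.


Write X = Σ_{i=1}^{294} X_i, where X_i = 1_{π(i) > i}.
For each fixed i, π(i) is uniform over {1, …, 294} (marginal of a uniform permutation), so P[π(i) > i] = (n − i)/n. Summing: Σ_{i=1}^{294} (n − i)/n = (0 + 1 + … + 293)/294 = 294(294 − 1)/(2·294) = (294 − 1)/2.
Hence E[X] = Σ_{i=1}^{294} (294 − i)/294 = 293/2 ≈ 146.500000.

E[X] = 293/2 = 146.500000.


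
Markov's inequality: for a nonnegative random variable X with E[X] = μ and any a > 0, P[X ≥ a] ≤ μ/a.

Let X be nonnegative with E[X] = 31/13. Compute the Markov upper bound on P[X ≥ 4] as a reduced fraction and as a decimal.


μ = E[X] = 31/13, a = 4.
Markov: P[X ≥ 4] ≤ μ/a = (31/13)/4 = 31/52.
Numerically: ≈ 0.596.
(Since a = 4 > μ = 2.385, the bound 31/52 is < 1 and informative.)

P[X ≥ 4] ≤ 31/52 ≈ 0.596.


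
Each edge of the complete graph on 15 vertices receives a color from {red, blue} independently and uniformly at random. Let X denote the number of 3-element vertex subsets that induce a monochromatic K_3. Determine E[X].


Let X = Σ_S X_S over the C(15, 3) = 455 subsets S of size 3, where X_S = 1 if the K_3 on S is monochromatic.
For a fixed S, the K_3 on S has C(3, 2) = 3 edges. P[all 3 edges red] = (1/2)^3, and likewise for blue, so P[monochromatic] = 2·(1/2)^3 = 2^{1 − 3} = 1/4.
By linearity of expectation: E[X] = C(15, 3) · 2^{1 − 3} = 455 · 1/4 = 455/4.
Numerically: E[X] ≈ 113.75000.

E[X] = C(15,3)·2^(1−C(3,2)) = 455/4 ≈ 113.75000.


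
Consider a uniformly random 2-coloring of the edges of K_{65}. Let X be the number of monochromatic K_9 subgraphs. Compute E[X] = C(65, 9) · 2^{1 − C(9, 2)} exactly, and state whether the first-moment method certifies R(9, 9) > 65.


E[X] = C(65, 9) · 2^{1 − 36} = 31966749880 · 2^{−35} = 31966749880/34359738368.
As a reduced fraction: E[X] = 3995843735/4294967296 ≈ 0.93035.
Is E[X] < 1? YES.
Since E[X] < 1, there exists a 2-coloring of K_{65} with no monochromatic K_9; hence R(9, 9) > 65.

E[X] = 3995843735/4294967296 ≈ 0.93035; E[X] < 1, so R(9, 9) > 65.


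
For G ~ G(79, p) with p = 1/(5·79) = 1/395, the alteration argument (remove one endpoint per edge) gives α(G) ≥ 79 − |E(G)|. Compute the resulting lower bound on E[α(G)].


E[|E(G)|] = C(79, 2)·p = 3081 · (1/395) = 39/5.
E[α(G)] ≥ n − E[|E(G)|] = 79 − 39/5 = 356/5.
Numerically: ≈ 71.200000.
(This is only a lower bound; the true E[α(G)] may be larger.)

E[α(G)] ≥ 356/5 ≈ 71.200000.


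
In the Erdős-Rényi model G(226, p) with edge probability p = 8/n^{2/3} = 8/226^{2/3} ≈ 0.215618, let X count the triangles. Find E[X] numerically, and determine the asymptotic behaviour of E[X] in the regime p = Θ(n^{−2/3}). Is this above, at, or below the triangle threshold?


Number of potential triangles: C(226, 3) = 1898400.
Each occurs with probability p³ ≈ (0.215618)³ ≈ 1.00242775e-02.
By linearity: E[X] = C(226, 3)·p³ ≈ 1898400 · 1.00242775e-02 ≈ 19030.088496.
Since α = 2/3 < 1, p = c/n^{2/3} ≫ 1/n is above the triangle threshold p ~ 1/n. Asymptotically E[X] ~ (c³/6)·n^{3(1−α)} = (8³/6)·n^{1} → ∞; triangles are abundant w.h.p.

E[X] ≈ 19030.088496; in regime p = Θ(1/n^{2/3}) E[X] diverges (above the triangle threshold p ~ 1/n).


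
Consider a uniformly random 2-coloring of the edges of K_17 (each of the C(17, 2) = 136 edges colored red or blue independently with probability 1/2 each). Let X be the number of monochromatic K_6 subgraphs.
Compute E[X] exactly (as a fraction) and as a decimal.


Let X = Σ_S X_S over the C(17, 6) = 12376 subsets S of size 6, where X_S = 1 if the K_6 on S is monochromatic.
For a fixed S, the K_6 on S has C(6, 2) = 15 edges. P[all 15 edges red] = (1/2)^15, and likewise for blue, so P[monochromatic] = 2·(1/2)^15 = 2^{1 − 15} = 1/16384.
By linearity of expectation: E[X] = C(17, 6) · 2^{1 − 15} = 12376 · 1/16384 = 1547/2048.
Numerically: E[X] ≈ 0.75537.

E[X] = C(17,6)·2^(1−C(6,2)) = 1547/2048 ≈ 0.75537.


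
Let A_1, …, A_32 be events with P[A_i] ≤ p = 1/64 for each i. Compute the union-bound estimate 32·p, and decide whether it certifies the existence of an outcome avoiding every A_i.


Union bound: P[∪_{i=1}^{32} A_i] ≤ Σ_i P[A_i] ≤ 32·p = 32·(1/64) = 1/2.
Numerically: 1/2 ≈ 0.500.
Is 1/2 < 1? YES.
Since P[∪ A_i] ≤ 1/2 < 1, the complement has P[∩ A_i^c] ≥ 1 − 1/2 = 1/2 > 0, so some outcome avoids every A_i.

32·p = 1/2 ≈ 0.500; existence CERTIFIED by the union bound.
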